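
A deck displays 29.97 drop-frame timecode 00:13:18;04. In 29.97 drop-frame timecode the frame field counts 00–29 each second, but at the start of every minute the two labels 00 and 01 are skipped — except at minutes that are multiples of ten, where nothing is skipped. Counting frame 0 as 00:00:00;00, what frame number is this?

As if non-drop at 30 labels/s: (0 × 3600 + 13 × 60 + 18) × 30 + 4 = 23944.
Minute boundaries passed: 13; those not divisible by 10: 13 − 1 = 12; dropped labels = 2 × 12 = 24.
Actual frame index = 23944 − 24 = 23920.

23920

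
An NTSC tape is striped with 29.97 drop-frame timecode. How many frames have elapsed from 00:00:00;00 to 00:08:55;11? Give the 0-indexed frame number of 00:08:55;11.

Complete 10-minute blocks: 0, each 17982 frames → 0.
Remaining 8 whole minutes in the current block: 1800 + 7 × 1798 = 14386 frames.
Within the current minute: 55 × 30 + 11 − 2 = 1659 (labels ;00/;01 skipped at this minute). Total = 0 + 14386 + 1659 = 16045.

16045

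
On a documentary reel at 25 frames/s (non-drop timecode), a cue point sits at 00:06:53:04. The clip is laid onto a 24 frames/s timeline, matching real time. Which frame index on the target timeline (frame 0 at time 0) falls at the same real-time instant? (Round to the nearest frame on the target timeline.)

frame 9916

Source frame index: (0×3600 + 6×60 + 53) × 25 + 4 = 10329.
Real time: 10329 / (25) = 10329/25 s.
Target frame: (10329/25) × (24) = 247896/25 ≈ 9915.840 → 9916.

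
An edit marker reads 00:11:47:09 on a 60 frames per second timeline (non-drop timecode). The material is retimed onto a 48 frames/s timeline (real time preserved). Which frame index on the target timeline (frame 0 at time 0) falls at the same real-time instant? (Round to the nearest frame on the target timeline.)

Source frame index: (0×3600 + 11×60 + 47) × 60 + 9 = 42429.
Real time: 42429 / (60) = 14143/20 s.
Target frame: (14143/20) × (48) = 169716/5 ≈ 33943.200 → 33943.

frame 33943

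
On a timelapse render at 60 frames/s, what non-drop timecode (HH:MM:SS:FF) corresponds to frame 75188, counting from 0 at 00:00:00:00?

75188 ÷ 60 = 1253 full seconds, remainder 8 frames.
1253 s = 0 h 20 min 53 s.
Timecode: 00:20:53:08.

00:20:53:08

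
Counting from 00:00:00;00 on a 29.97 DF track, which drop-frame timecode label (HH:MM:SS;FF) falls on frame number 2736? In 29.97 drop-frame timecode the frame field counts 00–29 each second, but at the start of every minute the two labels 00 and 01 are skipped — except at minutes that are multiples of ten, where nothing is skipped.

00:01:31;08

Ten DF minutes hold 17982 frames, so frame 2736 lies in block 0 (frames 0–17981) with 2736 frames into that block.
The block's first minute is 1800 frames and the rest 1798 each; 2736 frames reaches minute 1, so 0 × 18 + 1 × 2 = 2 labels have been skipped so far.
Adding those back, label number 2736 + 2 = 2738 at 30 labels/s is 91 s + 8 f = 0 h 1 min 31 s frame 8, i.e. 00:01:31;08.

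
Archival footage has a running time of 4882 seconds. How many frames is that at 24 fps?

Frames = 4882 × 24 = 117168.

117168 frames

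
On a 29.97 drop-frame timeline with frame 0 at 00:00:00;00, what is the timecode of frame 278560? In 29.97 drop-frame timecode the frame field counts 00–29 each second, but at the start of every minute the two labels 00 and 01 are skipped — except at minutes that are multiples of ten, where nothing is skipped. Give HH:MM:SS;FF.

02:34:54;18

Each 10-minute DF block holds 10 × 60 × 30 − 9 × 2 = 17982 frames. 278560 ÷ 17982 → 15 full blocks, remainder 8830.
Within the partial block the first minute is 1800 frames and each further minute 1798, so 4 further minute boundaries passed. Total skipped labels = 18 × 15 + 2 × 4 = 278.
Non-drop label index = 278560 + 278 = 278838; at 30 labels/s that is 02:34:54:18, i.e. DF 02:34:54;18.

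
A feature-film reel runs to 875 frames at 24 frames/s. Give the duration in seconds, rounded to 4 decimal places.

Running time = 875 × 1/24 = 875/24 s ≈ 36.4583 s.

36.4583 seconds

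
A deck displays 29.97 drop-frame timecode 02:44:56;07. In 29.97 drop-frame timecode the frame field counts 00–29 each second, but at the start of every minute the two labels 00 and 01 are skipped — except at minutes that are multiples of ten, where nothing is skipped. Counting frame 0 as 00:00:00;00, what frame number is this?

296591

As if non-drop at 30 labels/s: (2 × 3600 + 44 × 60 + 56) × 30 + 7 = 296887.
Minute boundaries passed: 164; those not divisible by 10: 164 − 16 = 148; dropped labels = 2 × 148 = 296.
Actual frame index = 296887 − 296 = 296591.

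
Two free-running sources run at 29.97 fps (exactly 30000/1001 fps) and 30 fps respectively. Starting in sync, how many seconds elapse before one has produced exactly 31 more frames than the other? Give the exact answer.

The gap grows by |30 − 30000/1001| = 30/1001 frames per second.
Time for a 31-frame gap: 31 ÷ (30/1001) = 31031/30 s.

31031/30 seconds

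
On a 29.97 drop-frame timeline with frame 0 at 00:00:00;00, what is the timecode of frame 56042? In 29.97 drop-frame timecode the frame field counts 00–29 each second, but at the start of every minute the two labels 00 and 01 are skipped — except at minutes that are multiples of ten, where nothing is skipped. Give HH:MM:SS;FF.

Ten DF minutes hold 17982 frames, so frame 56042 lies in block 3 (frames 53946–71927) with 2096 frames into that block.
The block's first minute is 1800 frames and the rest 1798 each; 2096 frames reaches minute 1, so 3 × 18 + 1 × 2 = 56 labels have been skipped so far.
Adding those back, label number 56042 + 56 = 56098 at 30 labels/s is 1869 s + 28 f = 0 h 31 min 9 s frame 28, i.e. 00:31:09;28.

00:31:09;28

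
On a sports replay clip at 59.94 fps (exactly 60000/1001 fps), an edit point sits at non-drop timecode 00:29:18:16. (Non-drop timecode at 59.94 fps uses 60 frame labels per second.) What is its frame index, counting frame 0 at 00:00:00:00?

105496

Total seconds to the label: (0 × 3600 + 29 × 60 + 18) = 1758.
Frame index = 1758 × 60 + 16 = 105496.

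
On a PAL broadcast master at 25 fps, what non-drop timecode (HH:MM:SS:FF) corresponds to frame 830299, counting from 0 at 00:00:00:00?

830299 ÷ 25 = 33211 full seconds, remainder 24 frames.
33211 s = 9 h 13 min 31 s.
Timecode: 09:13:31:24.

09:13:31:24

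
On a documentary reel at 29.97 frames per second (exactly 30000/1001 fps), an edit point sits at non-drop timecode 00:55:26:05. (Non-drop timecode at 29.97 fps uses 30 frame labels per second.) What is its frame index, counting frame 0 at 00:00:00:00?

frame 99785

Total seconds to the label: (0 × 3600 + 55 × 60 + 26) = 3326.
Frame index = 3326 × 30 + 5 = 99785.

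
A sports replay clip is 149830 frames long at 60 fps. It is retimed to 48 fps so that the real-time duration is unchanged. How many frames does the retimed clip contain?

119864 frames

Target frames = source frames × (target rate / source rate) = 149830 × (48)/(60) = 149830 × 4/5 = 119864.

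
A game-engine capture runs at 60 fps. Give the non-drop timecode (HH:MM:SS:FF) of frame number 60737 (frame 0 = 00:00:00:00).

60737 ÷ 60 = 1012 full seconds, remainder 17 frames.
1012 s = 0 h 16 min 52 s.
Timecode: 00:16:52:17.

00:16:52:17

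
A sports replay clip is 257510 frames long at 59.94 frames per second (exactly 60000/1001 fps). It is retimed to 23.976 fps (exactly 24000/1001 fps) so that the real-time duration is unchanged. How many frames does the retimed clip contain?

Target frames = source frames × (target rate / source rate) = 257510 × (24000/1001)/(60000/1001) = 257510 × 2/5 = 103004.

103004 frames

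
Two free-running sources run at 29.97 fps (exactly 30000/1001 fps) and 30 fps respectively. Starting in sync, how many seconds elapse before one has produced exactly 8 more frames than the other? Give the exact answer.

The gap grows by |30 − 30000/1001| = 30/1001 frames per second.
Time for a 8-frame gap: 8 ÷ (30/1001) = 4004/15 s.

4004/15 seconds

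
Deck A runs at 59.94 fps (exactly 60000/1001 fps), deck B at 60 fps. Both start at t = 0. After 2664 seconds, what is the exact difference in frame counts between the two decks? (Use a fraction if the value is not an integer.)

159840/1001 frames

A emits 60000/1001 × 2664 = 159840000/1001 frames; B emits 60 × 2664 = 159840.
Difference = 159840/1001 frames (≈ 159.6803); B is ahead of A.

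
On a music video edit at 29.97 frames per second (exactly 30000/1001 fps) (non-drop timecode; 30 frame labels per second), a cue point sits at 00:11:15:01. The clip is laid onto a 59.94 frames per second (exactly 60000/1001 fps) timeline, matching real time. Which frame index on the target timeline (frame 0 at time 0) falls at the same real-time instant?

frame 40502

Source frame index: (0×3600 + 11×60 + 15) × 30 + 1 = 20251.
Real time: 20251 / (30000/1001) = 20271251/30000 s.
Target frame: (20271251/30000) × (60000/1001) = 40502.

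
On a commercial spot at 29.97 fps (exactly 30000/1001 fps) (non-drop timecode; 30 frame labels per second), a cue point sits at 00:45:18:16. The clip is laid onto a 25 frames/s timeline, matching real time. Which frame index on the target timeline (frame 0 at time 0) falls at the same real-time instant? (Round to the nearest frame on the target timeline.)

frame 68031

Source frame index: (0×3600 + 45×60 + 18) × 30 + 16 = 81556.
Real time: 81556 / (30000/1001) = 20409389/7500 s.
Target frame: (20409389/7500) × (25) = 20409389/300 ≈ 68031.297 → 68031.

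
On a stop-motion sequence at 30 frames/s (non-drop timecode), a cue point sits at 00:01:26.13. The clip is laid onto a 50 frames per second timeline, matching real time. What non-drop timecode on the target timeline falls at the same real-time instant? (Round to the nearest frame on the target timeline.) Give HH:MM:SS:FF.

00:01:26:22

Source frame index: (0×3600 + 1×60 + 26) × 30 + 13 = 2593.
Real time: 2593 / (30) = 2593/30 s.
Target frame: (2593/30) × (50) = 12965/3 ≈ 4321.667 → 4322.
At 50 labels/s: frame 4322 → 00:01:26:22.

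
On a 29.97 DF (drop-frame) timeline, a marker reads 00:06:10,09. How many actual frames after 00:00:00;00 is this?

As if non-drop at 30 labels/s: (0 × 3600 + 6 × 60 + 10) × 30 + 9 = 11109.
Minute boundaries passed: 6; those not divisible by 10: 6 − 0 = 6; dropped labels = 2 × 6 = 12.
Actual frame index = 11109 − 12 = 11097.

11097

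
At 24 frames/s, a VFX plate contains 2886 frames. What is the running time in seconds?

120.25 seconds

Running time = 2886 / (24) = 120.25 s.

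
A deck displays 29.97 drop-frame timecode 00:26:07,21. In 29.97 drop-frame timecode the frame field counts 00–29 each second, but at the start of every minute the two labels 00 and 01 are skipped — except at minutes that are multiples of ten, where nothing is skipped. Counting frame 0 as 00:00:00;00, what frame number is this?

As if non-drop at 30 labels/s: (0 × 3600 + 26 × 60 + 7) × 30 + 21 = 47031.
Minute boundaries passed: 26; those not divisible by 10: 26 − 2 = 24; dropped labels = 2 × 24 = 48.
Actual frame index = 47031 − 48 = 46983.

46983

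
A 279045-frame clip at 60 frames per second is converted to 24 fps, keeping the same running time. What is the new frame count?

111618 frames

Target frames = source frames × (target rate / source rate) = 279045 × (24)/(60) = 279045 × 2/5 = 111618.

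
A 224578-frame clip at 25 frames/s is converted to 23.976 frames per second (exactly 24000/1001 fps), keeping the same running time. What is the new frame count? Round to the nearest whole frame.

215380 frames

Frames at target rate = 224578 × (24000/1001) / (25) = 215594880/1001 ≈ 215379.500.
Nearest whole frame: 215380.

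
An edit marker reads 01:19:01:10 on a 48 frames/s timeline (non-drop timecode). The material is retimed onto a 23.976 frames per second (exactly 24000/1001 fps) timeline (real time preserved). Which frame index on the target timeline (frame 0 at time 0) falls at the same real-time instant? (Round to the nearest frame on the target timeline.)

Source frame index: (1×3600 + 19×60 + 1) × 48 + 10 = 227578.
Real time: 227578 / (48) = 113789/24 s.
Target frame: (113789/24) × (24000/1001) = 8753000/77 ≈ 113675.325 → 113675.

frame 113675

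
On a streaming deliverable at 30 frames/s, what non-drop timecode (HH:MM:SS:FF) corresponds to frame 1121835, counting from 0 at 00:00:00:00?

1121835 ÷ 30 = 37394 full seconds, remainder 15 frames.
37394 s = 10 h 23 min 14 s.
Timecode: 10:23:14:15.

10:23:14:15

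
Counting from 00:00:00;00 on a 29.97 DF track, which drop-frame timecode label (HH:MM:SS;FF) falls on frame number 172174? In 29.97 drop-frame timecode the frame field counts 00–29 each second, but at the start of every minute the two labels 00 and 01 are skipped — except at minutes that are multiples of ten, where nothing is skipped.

01:35:44;26

Each 10-minute DF block holds 10 × 60 × 30 − 9 × 2 = 17982 frames. 172174 ÷ 17982 → 9 full blocks, remainder 10336.
Within the partial block the first minute is 1800 frames and each further minute 1798, so 5 further minute boundaries passed. Total skipped labels = 18 × 9 + 2 × 5 = 172.
Non-drop label index = 172174 + 172 = 172346; at 30 labels/s that is 01:35:44:26, i.e. DF 01:35:44;26.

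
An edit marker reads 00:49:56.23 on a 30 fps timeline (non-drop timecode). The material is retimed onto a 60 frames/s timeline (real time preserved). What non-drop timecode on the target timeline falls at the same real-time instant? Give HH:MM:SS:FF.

Source frame index: (0×3600 + 49×60 + 56) × 30 + 23 = 89903.
Real time: 89903 / (30) = 89903/30 s.
Target frame: (89903/30) × (60) = 179806.
At 60 labels/s: frame 179806 → 00:49:56:46.

00:49:56:46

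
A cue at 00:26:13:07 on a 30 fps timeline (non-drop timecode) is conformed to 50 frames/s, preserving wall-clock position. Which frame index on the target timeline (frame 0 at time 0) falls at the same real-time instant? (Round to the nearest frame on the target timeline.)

Source frame index: (0×3600 + 26×60 + 13) × 30 + 7 = 47197.
Real time: 47197 / (30) = 47197/30 s.
Target frame: (47197/30) × (50) = 235985/3 ≈ 78661.667 → 78662.

frame 78662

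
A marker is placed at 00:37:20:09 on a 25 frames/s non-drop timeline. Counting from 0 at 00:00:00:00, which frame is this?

Total seconds to the label: (0 × 3600 + 37 × 60 + 20) = 2240.
Frame index = 2240 × 25 + 9 = 56009.

frame 56009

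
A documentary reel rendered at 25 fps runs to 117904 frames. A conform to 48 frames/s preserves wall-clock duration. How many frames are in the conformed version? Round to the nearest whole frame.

Frames at target rate = 117904 × (48) / (25) = 5659392/25 ≈ 226375.680.
Nearest whole frame: 226376.

226376 frames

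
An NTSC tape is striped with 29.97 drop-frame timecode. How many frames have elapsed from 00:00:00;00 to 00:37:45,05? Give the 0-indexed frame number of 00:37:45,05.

As if non-drop at 30 labels/s: (0 × 3600 + 37 × 60 + 45) × 30 + 5 = 67955.
Minute boundaries passed: 37; those not divisible by 10: 37 − 3 = 34; dropped labels = 2 × 34 = 68.
Actual frame index = 67955 − 68 = 67887.

67887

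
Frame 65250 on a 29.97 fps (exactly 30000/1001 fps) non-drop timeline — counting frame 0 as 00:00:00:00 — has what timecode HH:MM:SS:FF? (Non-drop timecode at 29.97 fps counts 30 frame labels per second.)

65250 ÷ 30 = 2175 full seconds, remainder 0 frames.
2175 s = 0 h 36 min 15 s.
Timecode: 00:36:15:00.

00:36:15:00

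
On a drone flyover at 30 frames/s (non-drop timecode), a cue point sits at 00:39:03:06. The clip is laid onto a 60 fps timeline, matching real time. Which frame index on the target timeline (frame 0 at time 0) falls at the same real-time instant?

Source frame index: (0×3600 + 39×60 + 3) × 30 + 6 = 70296.
Real time: 70296 / (30) = 11716/5 s.
Target frame: (11716/5) × (60) = 140592.

frame 140592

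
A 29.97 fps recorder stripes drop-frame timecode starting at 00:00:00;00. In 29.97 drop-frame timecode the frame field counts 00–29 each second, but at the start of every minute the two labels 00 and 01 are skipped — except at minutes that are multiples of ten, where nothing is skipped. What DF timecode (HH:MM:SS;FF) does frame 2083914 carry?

Each 10-minute DF block holds 10 × 60 × 30 − 9 × 2 = 17982 frames. 2083914 ÷ 17982 → 115 full blocks, remainder 15984.
Within the partial block the first minute is 1800 frames and each further minute 1798, so 8 further minute boundaries passed. Total skipped labels = 18 × 115 + 2 × 8 = 2086.
Non-drop label index = 2083914 + 2086 = 2086000; at 30 labels/s that is 19:18:53:10, i.e. DF 19:18:53;10.

19:18:53;10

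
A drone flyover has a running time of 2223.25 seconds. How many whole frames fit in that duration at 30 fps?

Frames = 2223.25 × 30 = 133395/2 ≈ 66697.5000.
Complete frames: 66697.

66697 frames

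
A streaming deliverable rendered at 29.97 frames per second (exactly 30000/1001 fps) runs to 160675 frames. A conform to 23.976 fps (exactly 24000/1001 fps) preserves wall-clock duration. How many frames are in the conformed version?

128540 frames

Target frames = source frames × (target rate / source rate) = 160675 × (24000/1001)/(30000/1001) = 160675 × 4/5 = 128540.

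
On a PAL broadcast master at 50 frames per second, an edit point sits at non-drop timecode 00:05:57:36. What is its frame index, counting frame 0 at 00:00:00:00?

Total seconds to the label: (0 × 3600 + 5 × 60 + 57) = 357.
Frame index = 357 × 50 + 36 = 17886.

17886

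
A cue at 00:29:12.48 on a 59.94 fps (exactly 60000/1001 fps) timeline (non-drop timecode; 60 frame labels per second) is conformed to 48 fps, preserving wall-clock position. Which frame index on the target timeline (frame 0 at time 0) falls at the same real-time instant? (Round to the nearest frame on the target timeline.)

Source frame index: (0×3600 + 29×60 + 12) × 60 + 48 = 105168.
Real time: 105168 / (60000/1001) = 2193191/1250 s.
Target frame: (2193191/1250) × (48) = 52636584/625 ≈ 84218.534 → 84219.

frame 84219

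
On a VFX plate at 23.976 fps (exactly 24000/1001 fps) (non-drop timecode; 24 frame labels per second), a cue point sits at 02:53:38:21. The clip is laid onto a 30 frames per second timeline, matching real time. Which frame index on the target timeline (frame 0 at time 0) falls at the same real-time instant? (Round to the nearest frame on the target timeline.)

frame 312879

Source frame index: (2×3600 + 53×60 + 38) × 24 + 21 = 250053.
Real time: 250053 / (24000/1001) = 83434351/8000 s.
Target frame: (83434351/8000) × (30) = 250303053/800 ≈ 312878.816 → 312879.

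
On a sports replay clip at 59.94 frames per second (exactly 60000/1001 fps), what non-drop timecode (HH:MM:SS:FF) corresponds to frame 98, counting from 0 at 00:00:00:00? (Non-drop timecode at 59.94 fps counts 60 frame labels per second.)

98 ÷ 60 = 1 full seconds, remainder 38 frames.
1 s = 0 h 0 min 1 s.
Timecode: 00:00:01:38.

00:00:01:38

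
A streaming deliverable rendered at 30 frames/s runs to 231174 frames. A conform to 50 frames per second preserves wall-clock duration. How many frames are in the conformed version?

Target frames = source frames × (target rate / source rate) = 231174 × (50)/(30) = 231174 × 5/3 = 385290.

385290 frames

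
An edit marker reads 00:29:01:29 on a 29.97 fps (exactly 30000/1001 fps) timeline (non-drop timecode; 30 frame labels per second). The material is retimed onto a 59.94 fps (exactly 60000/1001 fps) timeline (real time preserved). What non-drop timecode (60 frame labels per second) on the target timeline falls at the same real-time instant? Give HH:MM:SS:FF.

Source frame index: (0×3600 + 29×60 + 1) × 30 + 29 = 52259.
Real time: 52259 / (30000/1001) = 52311259/30000 s.
Target frame: (52311259/30000) × (60000/1001) = 104518.
At 60 labels/s: frame 104518 → 00:29:01:58.

00:29:01:58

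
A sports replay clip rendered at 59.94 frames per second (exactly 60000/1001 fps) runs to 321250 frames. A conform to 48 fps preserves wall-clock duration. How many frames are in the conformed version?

Target frames = source frames × (target rate / source rate) = 321250 × (48)/(60000/1001) = 321250 × 1001/1250 = 257257.

257257 frames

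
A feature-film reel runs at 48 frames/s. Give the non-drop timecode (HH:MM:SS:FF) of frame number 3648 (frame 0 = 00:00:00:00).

3648 ÷ 48 = 76 full seconds, remainder 0 frames.
76 s = 0 h 1 min 16 s.
Timecode: 00:01:16:00.

00:01:16:00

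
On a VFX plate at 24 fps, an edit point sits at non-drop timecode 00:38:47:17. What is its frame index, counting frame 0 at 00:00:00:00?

frame 55865

Total seconds to the label: (0 × 3600 + 38 × 60 + 47) = 2327.
Frame index = 2327 × 24 + 17 = 55865.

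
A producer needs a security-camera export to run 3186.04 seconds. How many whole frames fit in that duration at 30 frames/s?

Frames = 3186.04 × 30 = 477906/5 ≈ 95581.2000.
Complete frames: 95581.

95581 frames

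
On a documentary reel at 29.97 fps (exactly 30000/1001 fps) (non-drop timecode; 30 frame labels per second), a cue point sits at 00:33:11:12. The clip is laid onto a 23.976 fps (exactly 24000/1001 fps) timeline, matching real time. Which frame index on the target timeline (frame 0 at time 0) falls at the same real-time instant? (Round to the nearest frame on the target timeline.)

frame 47794

Source frame index: (0×3600 + 33×60 + 11) × 30 + 12 = 59742.
Real time: 59742 / (30000/1001) = 9966957/5000 s.
Target frame: (9966957/5000) × (24000/1001) = 238968/5 ≈ 47793.600 → 47794.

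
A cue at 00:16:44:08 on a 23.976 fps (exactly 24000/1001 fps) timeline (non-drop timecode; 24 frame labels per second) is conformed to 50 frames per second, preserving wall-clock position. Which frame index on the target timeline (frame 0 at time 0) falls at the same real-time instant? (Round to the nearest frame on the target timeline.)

frame 50267

Source frame index: (0×3600 + 16×60 + 44) × 24 + 8 = 24104.
Real time: 24104 / (24000/1001) = 3016013/3000 s.
Target frame: (3016013/3000) × (50) = 3016013/60 ≈ 50266.883 → 50267.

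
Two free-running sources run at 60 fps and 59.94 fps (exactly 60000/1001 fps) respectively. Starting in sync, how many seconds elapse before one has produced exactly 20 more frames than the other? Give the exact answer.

1001/3 seconds

The gap grows by |60000/1001 − 60| = 60/1001 frames per second.
Time for a 20-frame gap: 20 ÷ (60/1001) = 1001/3 s.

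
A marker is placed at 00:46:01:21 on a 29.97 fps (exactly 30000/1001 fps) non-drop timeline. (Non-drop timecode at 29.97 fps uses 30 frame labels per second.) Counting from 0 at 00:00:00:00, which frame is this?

frame 82851

Total seconds to the label: (0 × 3600 + 46 × 60 + 1) = 2761.
Frame index = 2761 × 30 + 21 = 82851.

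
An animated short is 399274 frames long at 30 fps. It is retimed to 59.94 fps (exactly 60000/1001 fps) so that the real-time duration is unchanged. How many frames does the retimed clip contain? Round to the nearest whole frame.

797750 frames

Frames at target rate = 399274 × (60000/1001) / (30) = 798548000/1001 ≈ 797750.250.
Nearest whole frame: 797750.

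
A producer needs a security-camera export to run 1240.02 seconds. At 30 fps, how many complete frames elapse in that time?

37200 frames

Frames = 1240.02 × 30 = 186003/5 ≈ 37200.6000.
Complete frames: 37200.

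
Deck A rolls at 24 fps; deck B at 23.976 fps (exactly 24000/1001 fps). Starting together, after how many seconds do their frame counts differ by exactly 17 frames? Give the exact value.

The gap grows by |24000/1001 − 24| = 24/1001 frames per second.
Time for a 17-frame gap: 17 ÷ (24/1001) = 17017/24 s.

17017/24 seconds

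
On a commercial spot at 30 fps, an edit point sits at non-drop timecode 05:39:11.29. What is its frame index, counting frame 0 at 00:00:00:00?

frame 610559

Total seconds to the label: (5 × 3600 + 39 × 60 + 11) = 20351.
Frame index = 20351 × 30 + 29 = 610559.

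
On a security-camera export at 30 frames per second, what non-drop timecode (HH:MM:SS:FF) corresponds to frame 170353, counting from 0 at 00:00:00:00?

01:34:38:13

170353 ÷ 30 = 5678 full seconds, remainder 13 frames.
5678 s = 1 h 34 min 38 s.
Timecode: 01:34:38:13.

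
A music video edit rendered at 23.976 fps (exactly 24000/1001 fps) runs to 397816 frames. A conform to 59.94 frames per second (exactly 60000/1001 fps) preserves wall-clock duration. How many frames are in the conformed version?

Target frames = source frames × (target rate / source rate) = 397816 × (60000/1001)/(24000/1001) = 397816 × 5/2 = 994540.

994540 frames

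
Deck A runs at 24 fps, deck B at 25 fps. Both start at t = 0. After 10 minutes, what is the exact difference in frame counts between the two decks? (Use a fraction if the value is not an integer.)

600 frames

10 min = 600 s.
A emits 24 × 600 = 14400 frames; B emits 25 × 600 = 15000.
Difference = 600 frames; B is ahead of A.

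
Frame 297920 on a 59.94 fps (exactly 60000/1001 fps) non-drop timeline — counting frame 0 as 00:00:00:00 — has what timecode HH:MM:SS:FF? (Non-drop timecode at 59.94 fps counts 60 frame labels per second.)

01:22:45:20

297920 ÷ 60 = 4965 full seconds, remainder 20 frames.
4965 s = 1 h 22 min 45 s.
Timecode: 01:22:45:20.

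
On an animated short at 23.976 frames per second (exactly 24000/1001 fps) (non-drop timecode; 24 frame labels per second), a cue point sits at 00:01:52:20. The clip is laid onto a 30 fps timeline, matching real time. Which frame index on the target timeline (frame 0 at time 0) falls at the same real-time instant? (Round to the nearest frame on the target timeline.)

Source frame index: (0×3600 + 1×60 + 52) × 24 + 20 = 2708.
Real time: 2708 / (24000/1001) = 677677/6000 s.
Target frame: (677677/6000) × (30) = 677677/200 ≈ 3388.385 → 3388.

frame 3388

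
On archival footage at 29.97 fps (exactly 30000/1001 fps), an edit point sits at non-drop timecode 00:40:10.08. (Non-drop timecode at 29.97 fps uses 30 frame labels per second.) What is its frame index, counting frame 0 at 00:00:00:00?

72308

Total seconds to the label: (0 × 3600 + 40 × 60 + 10) = 2410.
Frame index = 2410 × 30 + 8 = 72308.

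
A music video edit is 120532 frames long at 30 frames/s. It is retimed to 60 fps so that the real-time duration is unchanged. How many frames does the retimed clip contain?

Target frames = source frames × (target rate / source rate) = 120532 × (60)/(30) = 120532 × 2 = 241064.

241064 frames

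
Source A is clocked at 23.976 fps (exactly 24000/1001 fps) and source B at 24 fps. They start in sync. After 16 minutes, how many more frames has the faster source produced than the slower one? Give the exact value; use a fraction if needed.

23040/1001 frames

16 min = 960 s.
A emits 24000/1001 × 960 = 23040000/1001 frames; B emits 24 × 960 = 23040.
Difference = 23040/1001 frames (≈ 23.0170); B is ahead of A.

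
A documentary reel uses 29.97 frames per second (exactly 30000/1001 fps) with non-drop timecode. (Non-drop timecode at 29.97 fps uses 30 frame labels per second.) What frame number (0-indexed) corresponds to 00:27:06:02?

48782

Total seconds to the label: (0 × 3600 + 27 × 60 + 6) = 1626.
Frame index = 1626 × 30 + 2 = 48782.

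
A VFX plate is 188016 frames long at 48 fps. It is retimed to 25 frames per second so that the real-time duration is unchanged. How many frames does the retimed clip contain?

Target frames = source frames × (target rate / source rate) = 188016 × (25)/(48) = 188016 × 25/48 = 97925.

97925 frames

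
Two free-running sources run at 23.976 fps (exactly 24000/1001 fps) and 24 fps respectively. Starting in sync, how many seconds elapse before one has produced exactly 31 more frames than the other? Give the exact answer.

31031/24 seconds

The gap grows by |24 − 24000/1001| = 24/1001 frames per second.
Time for a 31-frame gap: 31 ÷ (24/1001) = 31031/24 s.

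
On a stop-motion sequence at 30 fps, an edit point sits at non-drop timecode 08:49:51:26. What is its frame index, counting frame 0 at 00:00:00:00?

953756

Total seconds to the label: (8 × 3600 + 49 × 60 + 51) = 31791.
Frame index = 31791 × 30 + 26 = 953756.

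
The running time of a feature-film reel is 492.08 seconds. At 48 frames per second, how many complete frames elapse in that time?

23619 frames

Frames = 492.08 × 48 = 590496/25 ≈ 23619.8400.
Complete frames: 23619.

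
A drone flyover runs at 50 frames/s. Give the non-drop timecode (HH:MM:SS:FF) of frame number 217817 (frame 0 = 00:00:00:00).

217817 ÷ 50 = 4356 full seconds, remainder 17 frames.
4356 s = 1 h 12 min 36 s.
Timecode: 01:12:36:17.

01:12:36:17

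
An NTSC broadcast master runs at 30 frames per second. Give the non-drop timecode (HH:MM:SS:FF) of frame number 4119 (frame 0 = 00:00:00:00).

00:02:17:09

4119 ÷ 30 = 137 full seconds, remainder 9 frames.
137 s = 0 h 2 min 17 s.
Timecode: 00:02:17:09.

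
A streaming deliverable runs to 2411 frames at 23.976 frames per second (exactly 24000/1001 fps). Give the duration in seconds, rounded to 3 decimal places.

100.559 seconds

Running time = 2411 × 1001/24000 = 2413411/24000 s ≈ 100.559 s.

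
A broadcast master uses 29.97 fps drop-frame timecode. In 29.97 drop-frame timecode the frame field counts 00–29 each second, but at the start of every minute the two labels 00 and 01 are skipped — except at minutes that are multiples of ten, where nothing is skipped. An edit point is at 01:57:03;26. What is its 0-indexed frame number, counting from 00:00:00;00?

210504

As if non-drop at 30 labels/s: (1 × 3600 + 57 × 60 + 3) × 30 + 26 = 210716.
Minute boundaries passed: 117; those not divisible by 10: 117 − 11 = 106; dropped labels = 2 × 106 = 212.
Actual frame index = 210716 − 212 = 210504.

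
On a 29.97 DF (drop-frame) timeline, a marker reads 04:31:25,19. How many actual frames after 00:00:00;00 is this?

As if non-drop at 30 labels/s: (4 × 3600 + 31 × 60 + 25) × 30 + 19 = 488569.
Minute boundaries passed: 271; those not divisible by 10: 271 − 27 = 244; dropped labels = 2 × 244 = 488.
Actual frame index = 488569 − 488 = 488081.

488081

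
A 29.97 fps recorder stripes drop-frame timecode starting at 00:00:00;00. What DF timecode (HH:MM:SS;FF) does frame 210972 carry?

01:57:19;14

Ten DF minutes hold 17982 frames, so frame 210972 lies in block 11 (frames 197802–215783) with 13170 frames into that block.
The block's first minute is 1800 frames and the rest 1798 each; 13170 frames reaches minute 7, so 11 × 18 + 7 × 2 = 212 labels have been skipped so far.
Adding those back, label number 210972 + 212 = 211184 at 30 labels/s is 7039 s + 14 f = 1 h 57 min 19 s frame 14, i.e. 01:57:19;14.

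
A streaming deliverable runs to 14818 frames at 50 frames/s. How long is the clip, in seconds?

Running time = 14818 / (50) = 296.36 s.

296.36 seconds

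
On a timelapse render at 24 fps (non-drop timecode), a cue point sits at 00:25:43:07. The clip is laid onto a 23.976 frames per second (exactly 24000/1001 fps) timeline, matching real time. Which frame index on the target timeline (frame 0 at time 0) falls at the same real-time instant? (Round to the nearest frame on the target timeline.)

Source frame index: (0×3600 + 25×60 + 43) × 24 + 7 = 37039.
Real time: 37039 / (24) = 37039/24 s.
Target frame: (37039/24) × (24000/1001) = 37039000/1001 ≈ 37001.998 → 37002.

frame 37002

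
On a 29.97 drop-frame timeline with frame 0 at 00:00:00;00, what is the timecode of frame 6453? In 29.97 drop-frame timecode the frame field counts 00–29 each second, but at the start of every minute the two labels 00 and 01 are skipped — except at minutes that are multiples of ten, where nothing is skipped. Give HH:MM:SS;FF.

Each 10-minute DF block holds 10 × 60 × 30 − 9 × 2 = 17982 frames. 6453 ÷ 17982 → 0 full blocks, remainder 6453.
Within the partial block the first minute is 1800 frames and each further minute 1798, so 3 further minute boundaries passed. Total skipped labels = 18 × 0 + 2 × 3 = 6.
Non-drop label index = 6453 + 6 = 6459; at 30 labels/s that is 00:03:35:09, i.e. DF 00:03:35;09.

00:03:35;09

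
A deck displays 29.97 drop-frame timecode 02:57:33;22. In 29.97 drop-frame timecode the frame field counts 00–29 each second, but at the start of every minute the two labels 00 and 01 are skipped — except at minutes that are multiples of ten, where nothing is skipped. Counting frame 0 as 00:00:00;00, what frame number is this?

319292

As if non-drop at 30 labels/s: (2 × 3600 + 57 × 60 + 33) × 30 + 22 = 319612.
Minute boundaries passed: 177; those not divisible by 10: 177 − 17 = 160; dropped labels = 2 × 160 = 320.
Actual frame index = 319612 − 320 = 319292.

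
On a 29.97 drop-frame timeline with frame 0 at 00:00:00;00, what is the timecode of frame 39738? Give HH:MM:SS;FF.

Ten DF minutes hold 17982 frames, so frame 39738 lies in block 2 (frames 35964–53945) with 3774 frames into that block.
The block's first minute is 1800 frames and the rest 1798 each; 3774 frames reaches minute 2, so 2 × 18 + 2 × 2 = 40 labels have been skipped so far.
Adding those back, label number 39738 + 40 = 39778 at 30 labels/s is 1325 s + 28 f = 0 h 22 min 5 s frame 28, i.e. 00:22:05;28.

00:22:05;28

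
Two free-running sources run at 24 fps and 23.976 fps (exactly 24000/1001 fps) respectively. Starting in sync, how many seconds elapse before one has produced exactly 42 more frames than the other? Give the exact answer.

1751.75 seconds

The gap grows by |24000/1001 − 24| = 24/1001 frames per second.
Time for a 42-frame gap: 42 ÷ (24/1001) = 1751.75 s.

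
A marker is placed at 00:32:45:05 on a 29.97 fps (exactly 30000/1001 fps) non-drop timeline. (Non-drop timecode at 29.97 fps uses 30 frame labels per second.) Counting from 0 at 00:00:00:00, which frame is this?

Total seconds to the label: (0 × 3600 + 32 × 60 + 45) = 1965.
Frame index = 1965 × 30 + 5 = 58955.

frame 58955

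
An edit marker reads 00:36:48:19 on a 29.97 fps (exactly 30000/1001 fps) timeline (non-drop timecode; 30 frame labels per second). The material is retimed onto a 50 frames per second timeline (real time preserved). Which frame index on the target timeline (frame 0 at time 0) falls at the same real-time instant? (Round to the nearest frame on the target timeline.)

frame 110542

Source frame index: (0×3600 + 36×60 + 48) × 30 + 19 = 66259.
Real time: 66259 / (30000/1001) = 66325259/30000 s.
Target frame: (66325259/30000) × (50) = 66325259/600 ≈ 110542.098 → 110542.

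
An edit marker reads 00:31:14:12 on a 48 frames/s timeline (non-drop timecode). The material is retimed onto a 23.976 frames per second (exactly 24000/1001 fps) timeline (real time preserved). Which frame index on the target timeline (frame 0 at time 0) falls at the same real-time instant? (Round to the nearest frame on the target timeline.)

Source frame index: (0×3600 + 31×60 + 14) × 48 + 12 = 89964.
Real time: 89964 / (48) = 7497/4 s.
Target frame: (7497/4) × (24000/1001) = 6426000/143 ≈ 44937.063 → 44937.

frame 44937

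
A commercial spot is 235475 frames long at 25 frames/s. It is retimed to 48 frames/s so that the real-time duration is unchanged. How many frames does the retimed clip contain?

452112 frames

Target frames = source frames × (target rate / source rate) = 235475 × (48)/(25) = 235475 × 48/25 = 452112.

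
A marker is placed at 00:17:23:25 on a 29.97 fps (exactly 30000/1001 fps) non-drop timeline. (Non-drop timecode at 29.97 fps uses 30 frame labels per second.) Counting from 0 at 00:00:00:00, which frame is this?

frame 31315

Total seconds to the label: (0 × 3600 + 17 × 60 + 23) = 1043.
Frame index = 1043 × 30 + 25 = 31315.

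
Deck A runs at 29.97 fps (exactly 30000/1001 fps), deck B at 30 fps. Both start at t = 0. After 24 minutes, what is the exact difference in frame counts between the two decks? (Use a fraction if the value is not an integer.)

43200/1001 frames

24 min = 1440 s.
A emits 30000/1001 × 1440 = 43200000/1001 frames; B emits 30 × 1440 = 43200.
Difference = 43200/1001 frames (≈ 43.1568); B is ahead of A.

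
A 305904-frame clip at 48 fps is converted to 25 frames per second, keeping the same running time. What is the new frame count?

159325 frames

Target frames = source frames × (target rate / source rate) = 305904 × (25)/(48) = 305904 × 25/48 = 159325.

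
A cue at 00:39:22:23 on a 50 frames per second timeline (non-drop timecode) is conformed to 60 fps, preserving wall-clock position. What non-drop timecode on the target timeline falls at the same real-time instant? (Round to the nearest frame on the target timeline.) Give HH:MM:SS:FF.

00:39:22:28

Source frame index: (0×3600 + 39×60 + 22) × 50 + 23 = 118123.
Real time: 118123 / (50) = 118123/50 s.
Target frame: (118123/50) × (60) = 708738/5 ≈ 141747.600 → 141748.
At 60 labels/s: frame 141748 → 00:39:22:28.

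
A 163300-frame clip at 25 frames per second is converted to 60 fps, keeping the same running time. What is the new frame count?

Target frames = source frames × (target rate / source rate) = 163300 × (60)/(25) = 163300 × 12/5 = 391920.

391920 frames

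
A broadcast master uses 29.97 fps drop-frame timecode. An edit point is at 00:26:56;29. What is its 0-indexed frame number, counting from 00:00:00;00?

48461

As if non-drop at 30 labels/s: (0 × 3600 + 26 × 60 + 56) × 30 + 29 = 48509.
Minute boundaries passed: 26; those not divisible by 10: 26 − 2 = 24; dropped labels = 2 × 24 = 48.
Actual frame index = 48509 − 48 = 48461.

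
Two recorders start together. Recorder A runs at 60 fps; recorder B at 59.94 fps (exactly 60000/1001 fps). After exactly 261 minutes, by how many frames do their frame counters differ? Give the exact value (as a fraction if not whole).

939600/1001 frames

261 min = 15660 s.
A emits 60 × 15660 = 939600 frames; B emits 60000/1001 × 15660 = 939600000/1001.
Difference = 939600/1001 frames (≈ 938.6613); B is behind A.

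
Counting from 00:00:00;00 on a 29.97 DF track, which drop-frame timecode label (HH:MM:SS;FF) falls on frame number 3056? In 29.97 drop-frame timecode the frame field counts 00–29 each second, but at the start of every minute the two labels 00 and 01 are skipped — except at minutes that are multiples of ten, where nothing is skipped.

Each 10-minute DF block holds 10 × 60 × 30 − 9 × 2 = 17982 frames. 3056 ÷ 17982 → 0 full blocks, remainder 3056.
Within the partial block the first minute is 1800 frames and each further minute 1798, so 1 further minute boundary passed. Total skipped labels = 18 × 0 + 2 × 1 = 2.
Non-drop label index = 3056 + 2 = 3058; at 30 labels/s that is 00:01:41:28, i.e. DF 00:01:41;28.

00:01:41;28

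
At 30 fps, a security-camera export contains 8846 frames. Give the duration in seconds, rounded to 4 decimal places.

Running time = 8846 × 1/30 = 4423/15 s ≈ 294.8667 s.

294.8667 seconds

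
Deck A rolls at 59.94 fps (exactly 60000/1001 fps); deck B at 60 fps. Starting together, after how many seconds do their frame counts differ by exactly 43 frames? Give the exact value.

43043/60 seconds

The gap grows by |60 − 60000/1001| = 60/1001 frames per second.
Time for a 43-frame gap: 43 ÷ (60/1001) = 43043/60 s.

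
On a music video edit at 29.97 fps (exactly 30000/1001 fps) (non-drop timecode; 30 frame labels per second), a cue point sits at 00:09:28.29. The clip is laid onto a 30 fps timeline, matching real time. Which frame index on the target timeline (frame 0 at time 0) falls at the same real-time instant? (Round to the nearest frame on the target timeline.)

frame 17086

Source frame index: (0×3600 + 9×60 + 28) × 30 + 29 = 17069.
Real time: 17069 / (30000/1001) = 17086069/30000 s.
Target frame: (17086069/30000) × (30) = 17086069/1000 ≈ 17086.069 → 17086.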